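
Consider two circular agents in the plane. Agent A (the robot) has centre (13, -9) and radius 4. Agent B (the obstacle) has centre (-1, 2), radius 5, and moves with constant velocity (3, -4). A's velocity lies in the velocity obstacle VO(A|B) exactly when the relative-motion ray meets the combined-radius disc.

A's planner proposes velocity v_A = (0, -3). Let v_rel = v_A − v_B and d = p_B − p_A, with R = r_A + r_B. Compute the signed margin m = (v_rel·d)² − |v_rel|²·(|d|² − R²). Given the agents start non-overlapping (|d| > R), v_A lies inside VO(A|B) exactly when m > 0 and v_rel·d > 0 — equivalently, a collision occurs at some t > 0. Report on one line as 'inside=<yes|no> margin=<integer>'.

d = (-14, 11),  |d|² = 317;  R = 4+5 = 9,  c = 317−9² = 236
v_rel = (-3, 1),  |v_rel|² = 10;  v_rel·d = (-3)·(-14) + (1)·(11) = 53
10·t² − 106·t + 236 = 0  ⇒  m = 53² − 10·236 = 449
m = 449 > 0,  v_rel·d = 53 > 0  ⇒  inside

inside=yes margin=449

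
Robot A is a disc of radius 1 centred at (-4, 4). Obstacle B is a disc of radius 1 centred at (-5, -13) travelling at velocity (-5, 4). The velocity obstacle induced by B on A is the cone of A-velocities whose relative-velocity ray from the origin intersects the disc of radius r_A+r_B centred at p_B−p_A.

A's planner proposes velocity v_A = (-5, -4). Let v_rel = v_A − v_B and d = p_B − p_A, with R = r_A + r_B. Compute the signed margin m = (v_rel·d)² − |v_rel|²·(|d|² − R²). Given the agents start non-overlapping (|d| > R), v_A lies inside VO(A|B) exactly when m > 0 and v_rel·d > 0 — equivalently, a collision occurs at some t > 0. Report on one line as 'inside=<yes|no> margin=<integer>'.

d = (-1, -17),  |d|² = 290;  R = 1+1 = 2,  c = 290−2² = 286
v_rel = (0, -8),  |v_rel|² = 64;  v_rel·d = (0)·(-1) + (-8)·(-17) = 136
64·t² − 272·t + 286 = 0  ⇒  m = 136² − 64·286 = 192
m = 192 > 0,  v_rel·d = 136 > 0  ⇒  inside

inside=yes margin=192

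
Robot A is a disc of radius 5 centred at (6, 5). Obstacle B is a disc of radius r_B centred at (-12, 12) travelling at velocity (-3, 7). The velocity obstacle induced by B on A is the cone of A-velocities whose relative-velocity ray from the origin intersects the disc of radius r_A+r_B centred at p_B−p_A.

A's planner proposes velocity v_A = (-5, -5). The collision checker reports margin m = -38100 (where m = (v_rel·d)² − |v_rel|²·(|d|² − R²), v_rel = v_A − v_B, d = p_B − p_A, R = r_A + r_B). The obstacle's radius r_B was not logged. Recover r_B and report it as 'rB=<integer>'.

m = -38100
d = (-18, 7);  v_rel = (-2, -12),  |v_rel|² = 148
v_rel×d = (-2)·(7) − (-12)·(-18) = -230
since m = R²·148 − (-230)²:  R² = (52900 + -38100) / 148 = 100
R = √100 = 10  ⇒  r_B = 10 − 5 = 5

rB=5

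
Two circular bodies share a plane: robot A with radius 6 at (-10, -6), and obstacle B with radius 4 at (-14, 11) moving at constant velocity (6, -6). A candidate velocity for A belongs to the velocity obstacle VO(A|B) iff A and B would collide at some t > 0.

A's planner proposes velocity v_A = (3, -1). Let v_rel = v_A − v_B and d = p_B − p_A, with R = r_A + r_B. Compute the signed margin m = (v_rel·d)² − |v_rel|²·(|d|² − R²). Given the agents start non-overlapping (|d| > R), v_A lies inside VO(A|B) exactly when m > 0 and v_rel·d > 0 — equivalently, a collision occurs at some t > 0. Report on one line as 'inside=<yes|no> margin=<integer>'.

d = (-4, 17),  |d|² = 305;  R = 6+4 = 10,  c = 305−10² = 205
v_rel = (-3, 5),  |v_rel|² = 34;  v_rel·d = (-3)·(-4) + (5)·(17) = 97
34·t² − 194·t + 205 = 0  ⇒  m = 97² − 34·205 = 2439
m = 2439 > 0,  v_rel·d = 97 > 0  ⇒  inside

inside=yes margin=2439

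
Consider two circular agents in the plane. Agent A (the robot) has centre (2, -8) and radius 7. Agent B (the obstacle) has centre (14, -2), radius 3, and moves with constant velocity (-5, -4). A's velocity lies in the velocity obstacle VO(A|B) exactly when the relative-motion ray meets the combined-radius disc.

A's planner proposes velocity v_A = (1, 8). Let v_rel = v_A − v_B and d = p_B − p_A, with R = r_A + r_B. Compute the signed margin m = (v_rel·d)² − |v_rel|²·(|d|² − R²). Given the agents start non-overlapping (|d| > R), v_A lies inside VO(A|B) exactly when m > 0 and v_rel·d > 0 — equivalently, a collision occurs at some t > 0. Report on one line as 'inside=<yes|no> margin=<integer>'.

d = (12, 6),  |d|² = 180;  R = 7+3 = 10,  c = 180−10² = 80
v_rel = (6, 12),  |v_rel|² = 180;  v_rel·d = (6)·(12) + (12)·(6) = 144
180·t² − 288·t + 80 = 0  ⇒  m = 144² − 180·80 = 6336
m = 6336 > 0,  v_rel·d = 144 > 0  ⇒  inside

inside=yes margin=6336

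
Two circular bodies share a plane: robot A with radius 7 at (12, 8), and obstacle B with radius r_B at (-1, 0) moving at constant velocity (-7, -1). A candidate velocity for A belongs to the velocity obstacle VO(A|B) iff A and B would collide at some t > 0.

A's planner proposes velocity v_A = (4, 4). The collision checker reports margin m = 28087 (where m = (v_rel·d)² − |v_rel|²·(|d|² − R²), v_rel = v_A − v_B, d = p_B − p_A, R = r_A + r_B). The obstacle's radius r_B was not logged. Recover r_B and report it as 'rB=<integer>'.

m = 28087
d = (-13, -8);  v_rel = (11, 5),  |v_rel|² = 146
v_rel×d = (11)·(-8) − (5)·(-13) = -23
since m = R²·146 − (-23)²:  R² = (529 + 28087) / 146 = 196
R = √196 = 14  ⇒  r_B = 14 − 7 = 7

rB=7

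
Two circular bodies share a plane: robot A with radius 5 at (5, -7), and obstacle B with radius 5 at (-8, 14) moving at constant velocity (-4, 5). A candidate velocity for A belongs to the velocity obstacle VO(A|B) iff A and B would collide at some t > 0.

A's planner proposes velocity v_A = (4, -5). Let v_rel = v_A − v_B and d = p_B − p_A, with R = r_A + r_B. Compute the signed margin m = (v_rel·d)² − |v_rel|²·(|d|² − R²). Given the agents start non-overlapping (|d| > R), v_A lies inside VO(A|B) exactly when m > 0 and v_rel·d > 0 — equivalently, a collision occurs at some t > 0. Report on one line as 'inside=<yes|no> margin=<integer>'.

d = (-13, 21),  |d|² = 610;  R = 5+5 = 10,  c = 610−10² = 510
v_rel = (8, -10),  |v_rel|² = 164;  v_rel·d = (8)·(-13) + (-10)·(21) = -314
164·t² + 628·t + 510 = 0  ⇒  m = (-314)² − 164·510 = 14956
m = 14956 > 0,  v_rel·d = -314 < 0  ⇒  outside

inside=no margin=14956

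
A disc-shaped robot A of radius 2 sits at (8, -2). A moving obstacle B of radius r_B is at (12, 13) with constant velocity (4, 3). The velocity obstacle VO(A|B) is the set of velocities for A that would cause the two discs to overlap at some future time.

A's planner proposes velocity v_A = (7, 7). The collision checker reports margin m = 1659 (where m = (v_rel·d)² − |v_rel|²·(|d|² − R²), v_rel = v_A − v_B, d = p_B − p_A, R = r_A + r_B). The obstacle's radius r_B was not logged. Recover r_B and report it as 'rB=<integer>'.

m = 1659
d = (4, 15);  v_rel = (3, 4),  |v_rel|² = 25
v_rel×d = (3)·(15) − (4)·(4) = 29
since m = R²·25 − 29²:  R² = (841 + 1659) / 25 = 100
R = √100 = 10  ⇒  r_B = 10 − 2 = 8

rB=8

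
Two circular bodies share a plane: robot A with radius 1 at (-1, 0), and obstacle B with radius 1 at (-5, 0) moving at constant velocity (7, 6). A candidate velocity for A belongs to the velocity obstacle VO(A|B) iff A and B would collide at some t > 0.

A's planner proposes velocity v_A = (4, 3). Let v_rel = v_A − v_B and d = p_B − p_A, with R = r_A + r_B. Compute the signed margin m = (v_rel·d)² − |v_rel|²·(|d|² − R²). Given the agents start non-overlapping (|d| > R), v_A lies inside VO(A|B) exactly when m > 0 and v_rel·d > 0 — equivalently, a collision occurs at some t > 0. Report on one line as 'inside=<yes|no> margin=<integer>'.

d = (-4, 0),  |d|² = 16;  R = 1+1 = 2,  c = 16−2² = 12
v_rel = (-3, -3),  |v_rel|² = 18;  v_rel·d = (-3)·(-4) + (-3)·(0) = 12
18·t² − 24·t + 12 = 0  ⇒  m = 12² − 18·12 = -72
m = -72 < 0,  v_rel·d = 12 > 0  ⇒  outside

inside=no margin=-72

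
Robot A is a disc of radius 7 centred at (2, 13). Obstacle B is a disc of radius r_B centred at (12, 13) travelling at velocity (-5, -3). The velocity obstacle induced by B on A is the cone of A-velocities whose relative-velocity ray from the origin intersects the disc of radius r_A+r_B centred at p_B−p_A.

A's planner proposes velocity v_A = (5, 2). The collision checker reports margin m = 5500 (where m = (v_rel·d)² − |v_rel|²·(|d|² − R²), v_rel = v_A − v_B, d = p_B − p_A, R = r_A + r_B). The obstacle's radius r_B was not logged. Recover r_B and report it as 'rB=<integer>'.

m = 5500
d = (10, 0);  v_rel = (10, 5),  |v_rel|² = 125
v_rel×d = (10)·(0) − (5)·(10) = -50
since m = R²·125 − (-50)²:  R² = (2500 + 5500) / 125 = 64
R = √64 = 8  ⇒  r_B = 8 − 7 = 1

rB=1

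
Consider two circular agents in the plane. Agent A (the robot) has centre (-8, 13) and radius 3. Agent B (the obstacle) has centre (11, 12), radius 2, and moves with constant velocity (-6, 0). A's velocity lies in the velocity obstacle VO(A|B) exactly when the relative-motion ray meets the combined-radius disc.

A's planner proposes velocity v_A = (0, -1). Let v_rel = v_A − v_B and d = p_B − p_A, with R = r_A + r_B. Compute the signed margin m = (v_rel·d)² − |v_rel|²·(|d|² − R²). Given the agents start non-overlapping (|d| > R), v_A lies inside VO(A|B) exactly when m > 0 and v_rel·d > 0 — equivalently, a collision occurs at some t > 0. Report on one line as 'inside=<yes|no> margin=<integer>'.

d = (19, -1),  |d|² = 362;  R = 3+2 = 5,  c = 362−5² = 337
v_rel = (6, -1),  |v_rel|² = 37;  v_rel·d = (6)·(19) + (-1)·(-1) = 115
37·t² − 230·t + 337 = 0  ⇒  m = 115² − 37·337 = 756
m = 756 > 0,  v_rel·d = 115 > 0  ⇒  inside

inside=yes margin=756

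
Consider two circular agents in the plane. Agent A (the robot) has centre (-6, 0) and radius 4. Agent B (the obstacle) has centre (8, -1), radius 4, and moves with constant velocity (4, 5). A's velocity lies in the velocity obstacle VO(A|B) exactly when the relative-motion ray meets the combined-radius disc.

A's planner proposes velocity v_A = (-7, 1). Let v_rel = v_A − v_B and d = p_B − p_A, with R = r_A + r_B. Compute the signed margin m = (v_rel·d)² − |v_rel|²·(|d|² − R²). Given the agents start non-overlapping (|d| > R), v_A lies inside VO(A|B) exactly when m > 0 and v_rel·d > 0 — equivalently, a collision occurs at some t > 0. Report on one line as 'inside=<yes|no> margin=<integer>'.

d = (14, -1),  |d|² = 197;  R = 4+4 = 8,  c = 197−8² = 133
v_rel = (-11, -4),  |v_rel|² = 137;  v_rel·d = (-11)·(14) + (-4)·(-1) = -150
137·t² + 300·t + 133 = 0  ⇒  m = (-150)² − 137·133 = 4279
m = 4279 > 0,  v_rel·d = -150 < 0  ⇒  outside

inside=no margin=4279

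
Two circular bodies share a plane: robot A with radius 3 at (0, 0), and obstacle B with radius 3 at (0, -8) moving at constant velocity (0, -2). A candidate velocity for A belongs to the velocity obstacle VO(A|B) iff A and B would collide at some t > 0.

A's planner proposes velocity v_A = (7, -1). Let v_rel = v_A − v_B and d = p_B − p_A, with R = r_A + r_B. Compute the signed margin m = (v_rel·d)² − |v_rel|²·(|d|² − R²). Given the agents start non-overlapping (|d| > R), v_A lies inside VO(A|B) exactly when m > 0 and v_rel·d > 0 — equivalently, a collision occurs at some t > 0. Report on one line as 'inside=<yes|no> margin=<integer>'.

d = (0, -8),  |d|² = 64;  R = 3+3 = 6,  c = 64−6² = 28
v_rel = (7, 1),  |v_rel|² = 50;  v_rel·d = (7)·(0) + (1)·(-8) = -8
50·t² + 16·t + 28 = 0  ⇒  m = (-8)² − 50·28 = -1336
m = -1336 < 0,  v_rel·d = -8 < 0  ⇒  outside

inside=no margin=-1336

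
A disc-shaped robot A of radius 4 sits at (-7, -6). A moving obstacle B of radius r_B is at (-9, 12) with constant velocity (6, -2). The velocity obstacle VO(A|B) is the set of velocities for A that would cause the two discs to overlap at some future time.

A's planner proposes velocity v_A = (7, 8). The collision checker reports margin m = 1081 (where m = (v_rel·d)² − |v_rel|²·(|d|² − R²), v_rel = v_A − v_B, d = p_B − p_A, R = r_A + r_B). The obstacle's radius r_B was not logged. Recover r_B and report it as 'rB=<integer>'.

m = 1081
d = (-2, 18);  v_rel = (1, 10),  |v_rel|² = 101
v_rel×d = (1)·(18) − (10)·(-2) = 38
since m = R²·101 − 38²:  R² = (1444 + 1081) / 101 = 25
R = √25 = 5  ⇒  r_B = 5 − 4 = 1

rB=1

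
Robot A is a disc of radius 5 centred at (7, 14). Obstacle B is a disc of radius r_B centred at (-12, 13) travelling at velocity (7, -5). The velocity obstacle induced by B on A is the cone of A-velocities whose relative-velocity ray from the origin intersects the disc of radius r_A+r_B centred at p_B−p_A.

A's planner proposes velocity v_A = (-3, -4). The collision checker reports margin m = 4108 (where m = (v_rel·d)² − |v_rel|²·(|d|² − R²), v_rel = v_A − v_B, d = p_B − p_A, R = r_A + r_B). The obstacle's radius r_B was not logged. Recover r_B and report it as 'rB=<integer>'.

m = 4108
d = (-19, -1);  v_rel = (-10, 1),  |v_rel|² = 101
v_rel×d = (-10)·(-1) − (1)·(-19) = 29
since m = R²·101 − 29²:  R² = (841 + 4108) / 101 = 49
R = √49 = 7  ⇒  r_B = 7 − 5 = 2

rB=2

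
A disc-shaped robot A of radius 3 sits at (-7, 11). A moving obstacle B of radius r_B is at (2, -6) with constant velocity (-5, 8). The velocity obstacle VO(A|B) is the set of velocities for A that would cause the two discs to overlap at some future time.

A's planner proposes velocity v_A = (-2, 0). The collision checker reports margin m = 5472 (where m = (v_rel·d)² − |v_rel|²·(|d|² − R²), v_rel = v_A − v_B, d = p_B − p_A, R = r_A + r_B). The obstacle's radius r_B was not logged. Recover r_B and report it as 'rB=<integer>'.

m = 5472
d = (9, -17);  v_rel = (3, -8),  |v_rel|² = 73
v_rel×d = (3)·(-17) − (-8)·(9) = 21
since m = R²·73 − 21²:  R² = (441 + 5472) / 73 = 81
R = √81 = 9  ⇒  r_B = 9 − 3 = 6

rB=6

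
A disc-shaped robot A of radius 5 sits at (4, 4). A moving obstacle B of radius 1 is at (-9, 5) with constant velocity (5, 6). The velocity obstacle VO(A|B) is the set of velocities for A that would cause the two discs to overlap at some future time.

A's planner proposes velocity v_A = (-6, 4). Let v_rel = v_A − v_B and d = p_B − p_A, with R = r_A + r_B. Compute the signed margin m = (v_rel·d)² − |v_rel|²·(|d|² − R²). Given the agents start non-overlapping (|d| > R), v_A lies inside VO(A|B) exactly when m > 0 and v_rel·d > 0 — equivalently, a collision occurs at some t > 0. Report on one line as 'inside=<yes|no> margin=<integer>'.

d = (-13, 1),  |d|² = 170;  R = 5+1 = 6,  c = 170−6² = 134
v_rel = (-11, -2),  |v_rel|² = 125;  v_rel·d = (-11)·(-13) + (-2)·(1) = 141
125·t² − 282·t + 134 = 0  ⇒  m = 141² − 125·134 = 3131
m = 3131 > 0,  v_rel·d = 141 > 0  ⇒  inside

inside=yes margin=3131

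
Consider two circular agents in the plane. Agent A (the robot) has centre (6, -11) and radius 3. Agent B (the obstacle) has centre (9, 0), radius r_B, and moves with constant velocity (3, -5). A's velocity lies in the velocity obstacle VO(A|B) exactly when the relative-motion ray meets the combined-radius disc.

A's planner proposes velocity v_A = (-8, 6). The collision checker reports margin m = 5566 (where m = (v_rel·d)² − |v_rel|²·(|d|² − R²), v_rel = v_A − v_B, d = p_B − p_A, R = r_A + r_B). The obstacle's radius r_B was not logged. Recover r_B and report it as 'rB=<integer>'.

m = 5566
d = (3, 11);  v_rel = (-11, 11),  |v_rel|² = 242
v_rel×d = (-11)·(11) − (11)·(3) = -154
since m = R²·242 − (-154)²:  R² = (23716 + 5566) / 242 = 121
R = √121 = 11  ⇒  r_B = 11 − 3 = 8

rB=8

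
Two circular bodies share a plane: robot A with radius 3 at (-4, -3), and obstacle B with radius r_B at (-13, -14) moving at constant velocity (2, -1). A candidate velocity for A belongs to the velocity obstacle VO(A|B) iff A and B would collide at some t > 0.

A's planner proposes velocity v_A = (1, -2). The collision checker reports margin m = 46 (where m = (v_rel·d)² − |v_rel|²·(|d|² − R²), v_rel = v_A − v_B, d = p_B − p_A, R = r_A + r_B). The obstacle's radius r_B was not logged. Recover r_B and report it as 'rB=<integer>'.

m = 46
d = (-9, -11);  v_rel = (-1, -1),  |v_rel|² = 2
v_rel×d = (-1)·(-11) − (-1)·(-9) = 2
since m = R²·2 − 2²:  R² = (4 + 46) / 2 = 25
R = √25 = 5  ⇒  r_B = 5 − 3 = 2

rB=2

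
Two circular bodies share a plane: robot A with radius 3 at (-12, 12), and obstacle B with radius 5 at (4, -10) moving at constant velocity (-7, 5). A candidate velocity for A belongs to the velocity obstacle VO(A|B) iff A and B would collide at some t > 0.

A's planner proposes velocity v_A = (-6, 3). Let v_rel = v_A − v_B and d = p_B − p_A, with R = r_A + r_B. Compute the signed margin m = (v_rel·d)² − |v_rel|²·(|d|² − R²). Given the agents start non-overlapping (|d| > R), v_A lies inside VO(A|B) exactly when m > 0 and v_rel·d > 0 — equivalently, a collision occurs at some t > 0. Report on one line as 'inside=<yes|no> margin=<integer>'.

d = (16, -22),  |d|² = 740;  R = 3+5 = 8,  c = 740−8² = 676
v_rel = (1, -2),  |v_rel|² = 5;  v_rel·d = (1)·(16) + (-2)·(-22) = 60
5·t² − 120·t + 676 = 0  ⇒  m = 60² − 5·676 = 220
m = 220 > 0,  v_rel·d = 60 > 0  ⇒  inside

inside=yes margin=220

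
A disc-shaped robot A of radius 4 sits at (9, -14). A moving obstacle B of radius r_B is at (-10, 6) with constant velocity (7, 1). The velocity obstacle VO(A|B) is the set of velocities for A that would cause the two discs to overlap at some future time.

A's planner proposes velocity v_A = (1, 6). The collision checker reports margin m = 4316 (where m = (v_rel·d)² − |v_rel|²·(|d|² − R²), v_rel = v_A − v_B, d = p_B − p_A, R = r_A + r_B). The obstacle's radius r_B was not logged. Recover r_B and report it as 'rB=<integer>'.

m = 4316
d = (-19, 20);  v_rel = (-6, 5),  |v_rel|² = 61
v_rel×d = (-6)·(20) − (5)·(-19) = -25
since m = R²·61 − (-25)²:  R² = (625 + 4316) / 61 = 81
R = √81 = 9  ⇒  r_B = 9 − 4 = 5

rB=5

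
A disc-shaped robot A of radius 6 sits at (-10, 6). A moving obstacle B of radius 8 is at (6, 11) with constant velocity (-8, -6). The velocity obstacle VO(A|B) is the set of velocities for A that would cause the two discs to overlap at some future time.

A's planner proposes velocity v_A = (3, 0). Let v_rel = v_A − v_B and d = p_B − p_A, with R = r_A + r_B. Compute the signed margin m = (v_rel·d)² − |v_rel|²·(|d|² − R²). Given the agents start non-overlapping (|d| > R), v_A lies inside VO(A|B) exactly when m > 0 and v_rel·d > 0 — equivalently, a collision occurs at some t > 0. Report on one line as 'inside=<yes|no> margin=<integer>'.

d = (16, 5),  |d|² = 281;  R = 6+8 = 14,  c = 281−14² = 85
v_rel = (11, 6),  |v_rel|² = 157;  v_rel·d = (11)·(16) + (6)·(5) = 206
157·t² − 412·t + 85 = 0  ⇒  m = 206² − 157·85 = 29091
m = 29091 > 0,  v_rel·d = 206 > 0  ⇒  inside

inside=yes margin=29091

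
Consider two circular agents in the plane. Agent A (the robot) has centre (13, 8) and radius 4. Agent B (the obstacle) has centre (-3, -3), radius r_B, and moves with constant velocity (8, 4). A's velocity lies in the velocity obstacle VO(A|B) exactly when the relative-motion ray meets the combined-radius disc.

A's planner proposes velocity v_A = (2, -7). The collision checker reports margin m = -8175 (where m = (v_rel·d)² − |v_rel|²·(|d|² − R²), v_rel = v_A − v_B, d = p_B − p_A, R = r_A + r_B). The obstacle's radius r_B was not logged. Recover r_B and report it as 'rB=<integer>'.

m = -8175
d = (-16, -11);  v_rel = (-6, -11),  |v_rel|² = 157
v_rel×d = (-6)·(-11) − (-11)·(-16) = -110
since m = R²·157 − (-110)²:  R² = (12100 + -8175) / 157 = 25
R = √25 = 5  ⇒  r_B = 5 − 4 = 1

rB=1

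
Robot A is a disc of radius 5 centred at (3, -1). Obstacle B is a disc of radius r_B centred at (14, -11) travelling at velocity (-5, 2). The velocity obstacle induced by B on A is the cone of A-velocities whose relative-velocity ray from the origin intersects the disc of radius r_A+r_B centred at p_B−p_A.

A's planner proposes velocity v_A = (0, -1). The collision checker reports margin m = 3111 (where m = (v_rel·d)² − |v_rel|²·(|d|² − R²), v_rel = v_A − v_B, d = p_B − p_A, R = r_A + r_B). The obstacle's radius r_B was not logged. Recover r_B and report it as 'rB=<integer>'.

m = 3111
d = (11, -10);  v_rel = (5, -3),  |v_rel|² = 34
v_rel×d = (5)·(-10) − (-3)·(11) = -17
since m = R²·34 − (-17)²:  R² = (289 + 3111) / 34 = 100
R = √100 = 10  ⇒  r_B = 10 − 5 = 5

rB=5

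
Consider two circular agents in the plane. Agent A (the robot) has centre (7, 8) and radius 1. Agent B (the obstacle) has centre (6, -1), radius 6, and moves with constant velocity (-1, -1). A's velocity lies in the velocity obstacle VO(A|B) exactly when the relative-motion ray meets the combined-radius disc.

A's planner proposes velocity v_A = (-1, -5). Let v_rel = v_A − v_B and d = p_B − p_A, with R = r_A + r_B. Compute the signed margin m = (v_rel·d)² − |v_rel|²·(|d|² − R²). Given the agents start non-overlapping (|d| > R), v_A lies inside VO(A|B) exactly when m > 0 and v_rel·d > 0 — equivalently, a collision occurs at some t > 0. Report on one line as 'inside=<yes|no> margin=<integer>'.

d = (-1, -9),  |d|² = 82;  R = 1+6 = 7,  c = 82−7² = 33
v_rel = (0, -4),  |v_rel|² = 16;  v_rel·d = (0)·(-1) + (-4)·(-9) = 36
16·t² − 72·t + 33 = 0  ⇒  m = 36² − 16·33 = 768
m = 768 > 0,  v_rel·d = 36 > 0  ⇒  inside

inside=yes margin=768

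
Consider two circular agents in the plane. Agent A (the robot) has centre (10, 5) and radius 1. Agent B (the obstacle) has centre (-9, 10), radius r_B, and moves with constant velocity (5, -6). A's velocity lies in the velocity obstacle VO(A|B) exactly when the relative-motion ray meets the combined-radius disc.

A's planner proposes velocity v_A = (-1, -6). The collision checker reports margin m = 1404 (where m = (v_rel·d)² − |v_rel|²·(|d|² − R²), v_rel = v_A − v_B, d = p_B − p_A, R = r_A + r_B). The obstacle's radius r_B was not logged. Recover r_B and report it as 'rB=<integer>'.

m = 1404
d = (-19, 5);  v_rel = (-6, 0),  |v_rel|² = 36
v_rel×d = (-6)·(5) − (0)·(-19) = -30
since m = R²·36 − (-30)²:  R² = (900 + 1404) / 36 = 64
R = √64 = 8  ⇒  r_B = 8 − 1 = 7

rB=7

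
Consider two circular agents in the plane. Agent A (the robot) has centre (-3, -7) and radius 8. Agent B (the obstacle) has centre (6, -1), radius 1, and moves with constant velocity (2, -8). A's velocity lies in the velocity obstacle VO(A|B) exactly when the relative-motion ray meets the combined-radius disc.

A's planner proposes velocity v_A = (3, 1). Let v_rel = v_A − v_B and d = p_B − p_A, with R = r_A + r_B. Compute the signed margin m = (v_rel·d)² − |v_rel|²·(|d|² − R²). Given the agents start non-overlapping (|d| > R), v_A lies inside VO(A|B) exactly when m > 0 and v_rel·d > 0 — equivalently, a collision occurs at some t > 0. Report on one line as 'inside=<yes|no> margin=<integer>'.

d = (9, 6),  |d|² = 117;  R = 8+1 = 9,  c = 117−9² = 36
v_rel = (1, 9),  |v_rel|² = 82;  v_rel·d = (1)·(9) + (9)·(6) = 63
82·t² − 126·t + 36 = 0  ⇒  m = 63² − 82·36 = 1017
m = 1017 > 0,  v_rel·d = 63 > 0  ⇒  inside

inside=yes margin=1017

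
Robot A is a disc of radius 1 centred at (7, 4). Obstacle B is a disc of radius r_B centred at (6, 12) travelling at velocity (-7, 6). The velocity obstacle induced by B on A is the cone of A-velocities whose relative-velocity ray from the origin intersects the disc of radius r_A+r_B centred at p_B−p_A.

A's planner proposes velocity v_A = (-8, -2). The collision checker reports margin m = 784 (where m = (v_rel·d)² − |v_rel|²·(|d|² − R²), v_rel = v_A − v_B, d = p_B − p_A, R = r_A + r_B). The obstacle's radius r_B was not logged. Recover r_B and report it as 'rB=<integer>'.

m = 784
d = (-1, 8);  v_rel = (-1, -8),  |v_rel|² = 65
v_rel×d = (-1)·(8) − (-8)·(-1) = -16
since m = R²·65 − (-16)²:  R² = (256 + 784) / 65 = 16
R = √16 = 4  ⇒  r_B = 4 − 1 = 3

rB=3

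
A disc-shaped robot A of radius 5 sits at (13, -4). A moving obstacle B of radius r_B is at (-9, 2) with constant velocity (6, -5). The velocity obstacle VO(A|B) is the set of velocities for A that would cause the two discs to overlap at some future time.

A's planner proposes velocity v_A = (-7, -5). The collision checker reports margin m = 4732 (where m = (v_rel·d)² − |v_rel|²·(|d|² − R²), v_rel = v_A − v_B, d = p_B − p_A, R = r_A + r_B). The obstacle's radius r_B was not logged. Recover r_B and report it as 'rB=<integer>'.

m = 4732
d = (-22, 6);  v_rel = (-13, 0),  |v_rel|² = 169
v_rel×d = (-13)·(6) − (0)·(-22) = -78
since m = R²·169 − (-78)²:  R² = (6084 + 4732) / 169 = 64
R = √64 = 8  ⇒  r_B = 8 − 5 = 3

rB=3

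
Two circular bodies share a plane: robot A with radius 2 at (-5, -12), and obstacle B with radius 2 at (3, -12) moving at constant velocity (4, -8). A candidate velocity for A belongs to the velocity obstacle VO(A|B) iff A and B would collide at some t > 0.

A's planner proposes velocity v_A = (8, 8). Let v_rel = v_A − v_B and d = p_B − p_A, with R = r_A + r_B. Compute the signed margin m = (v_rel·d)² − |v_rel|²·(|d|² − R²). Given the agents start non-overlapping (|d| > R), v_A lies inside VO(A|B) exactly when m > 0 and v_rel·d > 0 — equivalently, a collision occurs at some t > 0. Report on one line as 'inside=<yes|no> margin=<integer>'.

d = (8, 0),  |d|² = 64;  R = 2+2 = 4,  c = 64−4² = 48
v_rel = (4, 16),  |v_rel|² = 272;  v_rel·d = (4)·(8) + (16)·(0) = 32
272·t² − 64·t + 48 = 0  ⇒  m = 32² − 272·48 = -12032
m = -12032 < 0,  v_rel·d = 32 > 0  ⇒  outside

inside=no margin=-12032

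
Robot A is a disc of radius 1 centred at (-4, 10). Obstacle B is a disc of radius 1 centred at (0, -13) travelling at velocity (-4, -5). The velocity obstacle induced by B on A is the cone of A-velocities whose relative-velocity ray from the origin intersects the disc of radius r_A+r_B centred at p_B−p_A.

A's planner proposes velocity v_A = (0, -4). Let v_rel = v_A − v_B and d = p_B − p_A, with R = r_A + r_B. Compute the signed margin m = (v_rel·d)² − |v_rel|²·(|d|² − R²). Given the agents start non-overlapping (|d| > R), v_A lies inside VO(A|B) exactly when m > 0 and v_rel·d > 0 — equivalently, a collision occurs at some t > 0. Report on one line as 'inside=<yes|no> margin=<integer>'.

d = (4, -23),  |d|² = 545;  R = 1+1 = 2,  c = 545−2² = 541
v_rel = (4, 1),  |v_rel|² = 17;  v_rel·d = (4)·(4) + (1)·(-23) = -7
17·t² + 14·t + 541 = 0  ⇒  m = (-7)² − 17·541 = -9148
m = -9148 < 0,  v_rel·d = -7 < 0  ⇒  outside

inside=no margin=-9148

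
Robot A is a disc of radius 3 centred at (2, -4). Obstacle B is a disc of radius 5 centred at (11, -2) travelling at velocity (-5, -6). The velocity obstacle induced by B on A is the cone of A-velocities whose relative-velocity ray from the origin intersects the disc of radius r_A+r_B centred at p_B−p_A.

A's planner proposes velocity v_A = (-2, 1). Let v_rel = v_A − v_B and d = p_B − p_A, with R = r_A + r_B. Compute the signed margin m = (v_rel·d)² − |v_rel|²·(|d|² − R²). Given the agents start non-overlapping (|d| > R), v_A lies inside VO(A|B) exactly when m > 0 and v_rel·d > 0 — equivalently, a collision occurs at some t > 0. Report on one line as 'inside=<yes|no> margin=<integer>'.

d = (9, 2),  |d|² = 85;  R = 3+5 = 8,  c = 85−8² = 21
v_rel = (3, 7),  |v_rel|² = 58;  v_rel·d = (3)·(9) + (7)·(2) = 41
58·t² − 82·t + 21 = 0  ⇒  m = 41² − 58·21 = 463
m = 463 > 0,  v_rel·d = 41 > 0  ⇒  inside

inside=yes margin=463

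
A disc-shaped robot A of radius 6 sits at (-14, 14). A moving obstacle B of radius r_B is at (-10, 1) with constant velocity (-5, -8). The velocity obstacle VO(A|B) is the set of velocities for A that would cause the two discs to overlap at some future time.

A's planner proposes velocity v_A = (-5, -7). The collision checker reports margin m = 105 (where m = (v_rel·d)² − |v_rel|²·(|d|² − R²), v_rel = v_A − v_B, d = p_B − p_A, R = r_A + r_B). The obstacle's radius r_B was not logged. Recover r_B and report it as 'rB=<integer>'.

m = 105
d = (4, -13);  v_rel = (0, 1),  |v_rel|² = 1
v_rel×d = (0)·(-13) − (1)·(4) = -4
since m = R²·1 − (-4)²:  R² = (16 + 105) / 1 = 121
R = √121 = 11  ⇒  r_B = 11 − 6 = 5

rB=5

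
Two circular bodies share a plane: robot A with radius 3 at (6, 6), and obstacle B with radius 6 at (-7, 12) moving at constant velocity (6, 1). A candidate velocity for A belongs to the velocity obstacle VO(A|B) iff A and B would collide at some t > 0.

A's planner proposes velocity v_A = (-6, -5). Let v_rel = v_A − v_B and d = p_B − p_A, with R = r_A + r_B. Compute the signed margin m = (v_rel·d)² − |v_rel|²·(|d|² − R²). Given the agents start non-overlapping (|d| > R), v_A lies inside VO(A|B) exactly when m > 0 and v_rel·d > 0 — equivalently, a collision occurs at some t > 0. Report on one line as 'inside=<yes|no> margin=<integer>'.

d = (-13, 6),  |d|² = 205;  R = 3+6 = 9,  c = 205−9² = 124
v_rel = (-12, -6),  |v_rel|² = 180;  v_rel·d = (-12)·(-13) + (-6)·(6) = 120
180·t² − 240·t + 124 = 0  ⇒  m = 120² − 180·124 = -7920
m = -7920 < 0,  v_rel·d = 120 > 0  ⇒  outside

inside=no margin=-7920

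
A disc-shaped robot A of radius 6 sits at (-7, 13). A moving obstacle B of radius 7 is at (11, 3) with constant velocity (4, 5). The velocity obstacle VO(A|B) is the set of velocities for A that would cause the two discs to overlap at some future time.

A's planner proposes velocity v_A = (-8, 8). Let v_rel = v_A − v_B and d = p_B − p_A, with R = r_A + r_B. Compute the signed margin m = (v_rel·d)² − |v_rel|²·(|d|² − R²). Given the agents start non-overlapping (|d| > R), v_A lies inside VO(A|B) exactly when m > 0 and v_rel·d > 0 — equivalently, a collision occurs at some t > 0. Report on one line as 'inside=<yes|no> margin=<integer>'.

d = (18, -10),  |d|² = 424;  R = 6+7 = 13,  c = 424−13² = 255
v_rel = (-12, 3),  |v_rel|² = 153;  v_rel·d = (-12)·(18) + (3)·(-10) = -246
153·t² + 492·t + 255 = 0  ⇒  m = (-246)² − 153·255 = 21501
m = 21501 > 0,  v_rel·d = -246 < 0  ⇒  outside

inside=no margin=21501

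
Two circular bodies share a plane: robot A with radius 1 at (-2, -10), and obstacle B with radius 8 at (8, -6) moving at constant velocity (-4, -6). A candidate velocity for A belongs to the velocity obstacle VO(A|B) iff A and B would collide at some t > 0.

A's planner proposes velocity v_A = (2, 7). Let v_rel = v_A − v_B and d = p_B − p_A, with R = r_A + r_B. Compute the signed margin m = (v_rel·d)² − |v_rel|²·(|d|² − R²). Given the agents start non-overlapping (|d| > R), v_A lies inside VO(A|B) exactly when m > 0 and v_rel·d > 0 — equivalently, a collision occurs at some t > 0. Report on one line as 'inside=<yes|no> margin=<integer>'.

d = (10, 4),  |d|² = 116;  R = 1+8 = 9,  c = 116−9² = 35
v_rel = (6, 13),  |v_rel|² = 205;  v_rel·d = (6)·(10) + (13)·(4) = 112
205·t² − 224·t + 35 = 0  ⇒  m = 112² − 205·35 = 5369
m = 5369 > 0,  v_rel·d = 112 > 0  ⇒  inside

inside=yes margin=5369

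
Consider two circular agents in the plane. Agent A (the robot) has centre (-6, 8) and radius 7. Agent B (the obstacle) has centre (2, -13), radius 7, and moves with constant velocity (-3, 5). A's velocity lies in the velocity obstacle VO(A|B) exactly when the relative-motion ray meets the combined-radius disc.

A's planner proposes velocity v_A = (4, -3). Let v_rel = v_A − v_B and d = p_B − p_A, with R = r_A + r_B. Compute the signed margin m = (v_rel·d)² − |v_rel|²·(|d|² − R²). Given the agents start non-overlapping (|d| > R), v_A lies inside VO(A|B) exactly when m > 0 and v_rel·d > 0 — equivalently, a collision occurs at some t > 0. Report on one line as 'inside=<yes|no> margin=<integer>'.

d = (8, -21),  |d|² = 505;  R = 7+7 = 14,  c = 505−14² = 309
v_rel = (7, -8),  |v_rel|² = 113;  v_rel·d = (7)·(8) + (-8)·(-21) = 224
113·t² − 448·t + 309 = 0  ⇒  m = 224² − 113·309 = 15259
m = 15259 > 0,  v_rel·d = 224 > 0  ⇒  inside

inside=yes margin=15259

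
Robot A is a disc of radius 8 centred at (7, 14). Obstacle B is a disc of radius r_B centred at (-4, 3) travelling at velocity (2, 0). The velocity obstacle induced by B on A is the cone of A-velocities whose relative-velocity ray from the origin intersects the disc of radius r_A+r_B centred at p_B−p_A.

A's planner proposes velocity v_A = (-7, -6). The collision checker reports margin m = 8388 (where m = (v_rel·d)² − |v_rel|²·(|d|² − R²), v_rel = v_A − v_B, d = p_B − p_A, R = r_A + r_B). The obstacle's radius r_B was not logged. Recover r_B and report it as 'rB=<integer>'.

m = 8388
d = (-11, -11);  v_rel = (-9, -6),  |v_rel|² = 117
v_rel×d = (-9)·(-11) − (-6)·(-11) = 33
since m = R²·117 − 33²:  R² = (1089 + 8388) / 117 = 81
R = √81 = 9  ⇒  r_B = 9 − 8 = 1

rB=1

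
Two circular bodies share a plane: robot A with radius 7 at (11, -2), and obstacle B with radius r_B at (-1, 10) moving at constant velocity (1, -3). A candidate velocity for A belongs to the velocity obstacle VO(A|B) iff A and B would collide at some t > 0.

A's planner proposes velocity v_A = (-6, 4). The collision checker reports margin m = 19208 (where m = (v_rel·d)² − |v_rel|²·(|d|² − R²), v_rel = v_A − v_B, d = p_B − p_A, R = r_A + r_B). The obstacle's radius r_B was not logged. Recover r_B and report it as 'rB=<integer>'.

m = 19208
d = (-12, 12);  v_rel = (-7, 7),  |v_rel|² = 98
v_rel×d = (-7)·(12) − (7)·(-12) = 0
since m = R²·98 − 0²:  R² = (0 + 19208) / 98 = 196
R = √196 = 14  ⇒  r_B = 14 − 7 = 7

rB=7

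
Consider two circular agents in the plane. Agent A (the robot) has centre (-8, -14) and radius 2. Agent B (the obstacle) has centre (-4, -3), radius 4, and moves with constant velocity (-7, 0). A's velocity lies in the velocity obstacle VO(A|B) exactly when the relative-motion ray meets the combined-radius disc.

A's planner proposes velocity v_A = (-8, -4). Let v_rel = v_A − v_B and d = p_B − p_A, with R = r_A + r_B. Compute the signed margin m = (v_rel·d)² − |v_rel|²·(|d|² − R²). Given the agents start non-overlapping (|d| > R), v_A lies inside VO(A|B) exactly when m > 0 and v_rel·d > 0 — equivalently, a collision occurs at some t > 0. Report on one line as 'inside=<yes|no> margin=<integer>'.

d = (4, 11),  |d|² = 137;  R = 2+4 = 6,  c = 137−6² = 101
v_rel = (-1, -4),  |v_rel|² = 17;  v_rel·d = (-1)·(4) + (-4)·(11) = -48
17·t² + 96·t + 101 = 0  ⇒  m = (-48)² − 17·101 = 587
m = 587 > 0,  v_rel·d = -48 < 0  ⇒  outside

inside=no margin=587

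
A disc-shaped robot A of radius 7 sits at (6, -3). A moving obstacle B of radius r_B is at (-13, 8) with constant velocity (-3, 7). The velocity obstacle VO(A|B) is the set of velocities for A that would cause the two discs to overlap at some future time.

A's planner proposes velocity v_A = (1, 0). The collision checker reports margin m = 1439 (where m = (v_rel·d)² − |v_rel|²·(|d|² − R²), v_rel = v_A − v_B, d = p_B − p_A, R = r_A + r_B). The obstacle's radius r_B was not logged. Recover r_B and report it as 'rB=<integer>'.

m = 1439
d = (-19, 11);  v_rel = (4, -7),  |v_rel|² = 65
v_rel×d = (4)·(11) − (-7)·(-19) = -89
since m = R²·65 − (-89)²:  R² = (7921 + 1439) / 65 = 144
R = √144 = 12  ⇒  r_B = 12 − 7 = 5

rB=5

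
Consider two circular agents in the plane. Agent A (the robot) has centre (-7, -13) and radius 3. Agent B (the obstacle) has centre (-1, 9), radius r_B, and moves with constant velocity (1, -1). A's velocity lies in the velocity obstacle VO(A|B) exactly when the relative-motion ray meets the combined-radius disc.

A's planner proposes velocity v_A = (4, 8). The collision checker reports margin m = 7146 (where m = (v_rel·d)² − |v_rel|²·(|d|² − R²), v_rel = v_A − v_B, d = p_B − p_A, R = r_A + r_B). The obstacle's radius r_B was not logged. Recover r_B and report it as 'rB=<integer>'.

m = 7146
d = (6, 22);  v_rel = (3, 9),  |v_rel|² = 90
v_rel×d = (3)·(22) − (9)·(6) = 12
since m = R²·90 − 12²:  R² = (144 + 7146) / 90 = 81
R = √81 = 9  ⇒  r_B = 9 − 3 = 6

rB=6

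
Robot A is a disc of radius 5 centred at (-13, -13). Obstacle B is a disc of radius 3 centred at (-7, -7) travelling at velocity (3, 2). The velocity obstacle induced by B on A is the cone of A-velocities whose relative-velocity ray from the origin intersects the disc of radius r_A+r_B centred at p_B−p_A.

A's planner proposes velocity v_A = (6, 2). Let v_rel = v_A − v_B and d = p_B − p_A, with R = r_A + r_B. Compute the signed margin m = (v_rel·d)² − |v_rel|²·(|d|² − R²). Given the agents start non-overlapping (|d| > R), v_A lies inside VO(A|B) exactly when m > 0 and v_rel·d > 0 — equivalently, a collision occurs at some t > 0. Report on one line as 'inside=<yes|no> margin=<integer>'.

d = (6, 6),  |d|² = 72;  R = 5+3 = 8,  c = 72−8² = 8
v_rel = (3, 0),  |v_rel|² = 9;  v_rel·d = (3)·(6) + (0)·(6) = 18
9·t² − 36·t + 8 = 0  ⇒  m = 18² − 9·8 = 252
m = 252 > 0,  v_rel·d = 18 > 0  ⇒  inside

inside=yes margin=252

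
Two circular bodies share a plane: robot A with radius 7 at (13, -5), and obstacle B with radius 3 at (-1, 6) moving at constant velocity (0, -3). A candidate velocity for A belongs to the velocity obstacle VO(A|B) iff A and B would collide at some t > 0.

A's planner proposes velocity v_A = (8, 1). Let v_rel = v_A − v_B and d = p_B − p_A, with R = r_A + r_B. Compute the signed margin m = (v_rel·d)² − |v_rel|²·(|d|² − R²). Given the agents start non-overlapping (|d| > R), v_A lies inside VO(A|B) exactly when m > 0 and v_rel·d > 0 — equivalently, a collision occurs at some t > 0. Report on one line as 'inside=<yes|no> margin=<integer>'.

d = (-14, 11),  |d|² = 317;  R = 7+3 = 10,  c = 317−10² = 217
v_rel = (8, 4),  |v_rel|² = 80;  v_rel·d = (8)·(-14) + (4)·(11) = -68
80·t² + 136·t + 217 = 0  ⇒  m = (-68)² − 80·217 = -12736
m = -12736 < 0,  v_rel·d = -68 < 0  ⇒  outside

inside=no margin=-12736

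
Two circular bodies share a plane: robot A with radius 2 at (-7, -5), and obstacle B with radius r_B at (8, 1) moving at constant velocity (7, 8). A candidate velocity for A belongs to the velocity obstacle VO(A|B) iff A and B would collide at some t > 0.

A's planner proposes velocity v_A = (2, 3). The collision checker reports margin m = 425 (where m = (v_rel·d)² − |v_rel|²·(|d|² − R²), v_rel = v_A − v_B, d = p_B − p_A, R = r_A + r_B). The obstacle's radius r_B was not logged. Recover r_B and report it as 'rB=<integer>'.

m = 425
d = (15, 6);  v_rel = (-5, -5),  |v_rel|² = 50
v_rel×d = (-5)·(6) − (-5)·(15) = 45
since m = R²·50 − 45²:  R² = (2025 + 425) / 50 = 49
R = √49 = 7  ⇒  r_B = 7 − 2 = 5

rB=5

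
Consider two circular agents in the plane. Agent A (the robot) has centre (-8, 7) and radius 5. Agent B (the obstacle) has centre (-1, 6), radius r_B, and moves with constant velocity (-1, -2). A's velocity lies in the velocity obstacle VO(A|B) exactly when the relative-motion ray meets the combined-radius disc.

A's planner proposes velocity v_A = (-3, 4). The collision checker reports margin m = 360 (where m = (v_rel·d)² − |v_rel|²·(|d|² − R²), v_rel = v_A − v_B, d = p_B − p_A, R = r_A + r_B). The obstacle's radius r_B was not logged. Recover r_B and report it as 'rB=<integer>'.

m = 360
d = (7, -1);  v_rel = (-2, 6),  |v_rel|² = 40
v_rel×d = (-2)·(-1) − (6)·(7) = -40
since m = R²·40 − (-40)²:  R² = (1600 + 360) / 40 = 49
R = √49 = 7  ⇒  r_B = 7 − 5 = 2

rB=2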